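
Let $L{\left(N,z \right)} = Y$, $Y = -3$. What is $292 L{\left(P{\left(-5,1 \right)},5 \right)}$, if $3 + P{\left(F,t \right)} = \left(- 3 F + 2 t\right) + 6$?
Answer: $-876$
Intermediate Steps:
$P{\left(F,t \right)} = 3 - 3 F + 2 t$ ($P{\left(F,t \right)} = -3 - \left(-6 - 2 t + 3 F\right) = -3 + \left(6 - 3 F + 2 t\right) = 3 - 3 F + 2 t$)
$L{\left(N,z \right)} = -3$
$292 L{\left(P{\left(-5,1 \right)},5 \right)} = 292 \left(-3\right) = -876$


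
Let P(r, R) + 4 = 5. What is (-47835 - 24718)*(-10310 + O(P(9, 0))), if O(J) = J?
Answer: 747948877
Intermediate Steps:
P(r, R) = 1 (P(r, R) = -4 + 5 = 1)
(-47835 - 24718)*(-10310 + O(P(9, 0))) = (-47835 - 24718)*(-10310 + 1) = -72553*(-10309) = 747948877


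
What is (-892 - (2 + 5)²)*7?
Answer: -6587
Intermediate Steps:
(-892 - (2 + 5)²)*7 = (-892 - 1*7²)*7 = (-892 - 1*49)*7 = (-892 - 49)*7 = -941*7 = -6587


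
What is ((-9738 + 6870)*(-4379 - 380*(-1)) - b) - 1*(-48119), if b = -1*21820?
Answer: 11539071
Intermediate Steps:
b = -21820
((-9738 + 6870)*(-4379 - 380*(-1)) - b) - 1*(-48119) = ((-9738 + 6870)*(-4379 - 380*(-1)) - 1*(-21820)) - 1*(-48119) = (-2868*(-4379 + 380) + 21820) + 48119 = (-2868*(-3999) + 21820) + 48119 = (11469132 + 21820) + 48119 = 11490952 + 48119 = 11539071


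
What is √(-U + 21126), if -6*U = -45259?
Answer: √488982/6 ≈ 116.55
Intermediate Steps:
U = 45259/6 (U = -⅙*(-45259) = 45259/6 ≈ 7543.2)
√(-U + 21126) = √(-1*45259/6 + 21126) = √(-45259/6 + 21126) = √(81497/6) = √488982/6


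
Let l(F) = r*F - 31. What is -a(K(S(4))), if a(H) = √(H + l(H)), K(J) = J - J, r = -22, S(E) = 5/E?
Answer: -I*√31 ≈ -5.5678*I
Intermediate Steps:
l(F) = -31 - 22*F (l(F) = -22*F - 31 = -31 - 22*F)
K(J) = 0
a(H) = √(-31 - 21*H) (a(H) = √(H + (-31 - 22*H)) = √(-31 - 21*H))
-a(K(S(4))) = -√(-31 - 21*0) = -√(-31 + 0) = -√(-31) = -I*√31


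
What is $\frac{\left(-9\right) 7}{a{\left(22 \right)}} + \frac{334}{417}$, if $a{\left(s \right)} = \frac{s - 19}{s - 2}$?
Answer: $- \frac{174806}{417} \approx -419.2$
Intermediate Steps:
$a{\left(s \right)} = \frac{-19 + s}{-2 + s}$
$\frac{\left(-9\right) 7}{a{\left(22 \right)}} + \frac{334}{417} = \frac{\left(-9\right) 7}{\frac{1}{-2 + 22} \left(-19 + 22\right)} + \frac{334}{417} = - \frac{63}{\frac{1}{20} \cdot 3} + 334 \cdot \frac{1}{417} = - \frac{63}{\frac{1}{20} \cdot 3} + \frac{334}{417} = - \frac{63}{\frac{3}{20}} + \frac{334}{417} = \left(-63\right) \frac{20}{3} + \frac{334}{417} = -420 + \frac{334}{417} = - \frac{174806}{417}$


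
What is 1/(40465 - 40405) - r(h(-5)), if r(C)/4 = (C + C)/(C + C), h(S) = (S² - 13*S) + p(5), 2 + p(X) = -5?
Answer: -239/60 ≈ -3.9833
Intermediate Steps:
p(X) = -7 (p(X) = -2 - 5 = -7)
h(S) = -7 + S² - 13*S (h(S) = (S² - 13*S) - 7 = -7 + S² - 13*S)
r(C) = 4 (r(C) = 4*((C + C)/(C + C)) = 4*((2*C)/((2*C))) = 4*((2*C)*(1/(2*C))) = 4*1 = 4)
1/(40465 - 40405) - r(h(-5)) = 1/(40465 - 40405) - 1*4 = 1/60 - 4 = -239/60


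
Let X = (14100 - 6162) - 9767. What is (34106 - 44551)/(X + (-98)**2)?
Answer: -2089/1555 ≈ -1.3434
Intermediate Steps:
X = -1829 (X = 7938 - 9767 = -1829)
(34106 - 44551)/(X + (-98)**2) = (34106 - 44551)/(-1829 + (-98)**2) = -10445/(-1829 + 9604) = -10445/7775 = -10445*1/7775 = -2089/1555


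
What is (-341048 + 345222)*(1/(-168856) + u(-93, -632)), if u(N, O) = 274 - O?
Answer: 319276637545/84428 ≈ 3.7816e+6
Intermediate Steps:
(-341048 + 345222)*(1/(-168856) + u(-93, -632)) = (-341048 + 345222)*(1/(-168856) + (274 - 1*(-632))) = 4174*(-1/168856 + (274 + 632)) = 4174*(-1/168856 + 906) = 4174*(152983535/168856) = 319276637545/84428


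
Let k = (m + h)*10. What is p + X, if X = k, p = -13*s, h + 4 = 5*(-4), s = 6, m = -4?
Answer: -358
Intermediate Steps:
h = -24 (h = -4 + 5*(-4) = -4 - 20 = -24)
k = -280 (k = (-4 - 24)*10 = -28*10 = -280)
p = -78 (p = -13*6 = -78)
X = -280
p + X = -78 - 280 = -358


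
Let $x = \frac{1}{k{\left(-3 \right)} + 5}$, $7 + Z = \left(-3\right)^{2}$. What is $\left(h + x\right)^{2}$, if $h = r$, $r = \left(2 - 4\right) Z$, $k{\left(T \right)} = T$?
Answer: $\frac{49}{4} \approx 12.25$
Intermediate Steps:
$Z = 2$ ($Z = -7 + \left(-3\right)^{2} = -7 + 9 = 2$)
$r = -4$ ($r = \left(2 - 4\right) 2 = \left(-2\right) 2 = -4$)
$h = -4$
$x = \frac{1}{2}$ ($x = \frac{1}{-3 + 5} = \frac{1}{2} \approx 0.5$)
$\left(h + x\right)^{2} = \left(-4 + \frac{1}{2}\right)^{2} = \left(- \frac{7}{2}\right)^{2} = \frac{49}{4}$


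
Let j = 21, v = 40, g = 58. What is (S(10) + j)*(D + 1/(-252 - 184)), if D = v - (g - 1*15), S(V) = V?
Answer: -40579/436 ≈ -93.071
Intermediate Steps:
D = -3 (D = 40 - (58 - 1*15) = 40 - (58 - 15) = 40 - 1*43 = 40 - 43 = -3)
(S(10) + j)*(D + 1/(-252 - 184)) = (10 + 21)*(-3 + 1/(-252 - 184)) = 31*(-3 + 1/(-436)) = 31*(-3 - 1/436) = 31*(-1309/436) = -40579/436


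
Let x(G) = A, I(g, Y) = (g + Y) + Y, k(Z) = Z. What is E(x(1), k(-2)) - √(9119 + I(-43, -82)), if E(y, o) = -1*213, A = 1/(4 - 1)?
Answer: -213 - 4*√557 ≈ -307.40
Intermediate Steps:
I(g, Y) = g + 2*Y (I(g, Y) = (Y + g) + Y = g + 2*Y)
A = ⅓ (A = 1/3 = ⅓ ≈ 0.33333)
x(G) = ⅓
E(y, o) = -213
E(x(1), k(-2)) - √(9119 + I(-43, -82)) = -213 - √(9119 + (-43 + 2*(-82))) = -213 - √(9119 + (-43 - 164)) = -213 - √(9119 - 207) = -213 - √8912 = -213 - 4*√557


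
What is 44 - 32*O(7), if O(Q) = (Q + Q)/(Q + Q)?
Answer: 12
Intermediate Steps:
O(Q) = 1 (O(Q) = (2*Q)/((2*Q)) = (2*Q)*(1/(2*Q)) = 1)
44 - 32*O(7) = 44 - 32*1 = 44 - 32 = 12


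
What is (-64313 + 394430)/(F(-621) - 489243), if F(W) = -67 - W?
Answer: -330117/488689 ≈ -0.67552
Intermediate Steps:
(-64313 + 394430)/(F(-621) - 489243) = (-64313 + 394430)/((-67 - 1*(-621)) - 489243) = 330117/((-67 + 621) - 489243) = 330117/(554 - 489243) = 330117/(-488689) = 330117*(-1/488689) = -330117/488689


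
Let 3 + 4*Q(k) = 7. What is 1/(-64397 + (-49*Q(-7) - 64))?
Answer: -1/64510 ≈ -1.5501e-5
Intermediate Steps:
Q(k) = 1 (Q(k) = -¾ + (¼)*7 = -¾ + 7/4 = 1)
1/(-64397 + (-49*Q(-7) - 64)) = 1/(-64397 + (-49*1 - 64)) = 1/(-64397 + (-49 - 64)) = 1/(-64397 - 113) = 1/(-64510) = -1/64510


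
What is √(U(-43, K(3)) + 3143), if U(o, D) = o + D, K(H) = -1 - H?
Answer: 6*√86 ≈ 55.642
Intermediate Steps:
U(o, D) = D + o
√(U(-43, K(3)) + 3143) = √(((-1 - 1*3) - 43) + 3143) = √(((-1 - 3) - 43) + 3143) = √((-4 - 43) + 3143) = √(-47 + 3143) = √3096 = 6*√86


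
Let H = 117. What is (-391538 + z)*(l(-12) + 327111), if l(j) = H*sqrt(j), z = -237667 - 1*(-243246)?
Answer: -126251434449 - 90314406*I*sqrt(3) ≈ -1.2625e+11 - 1.5643e+8*I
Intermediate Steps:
z = 5579 (z = -237667 + 243246 = 5579)
l(j) = 117*sqrt(j)
(-391538 + z)*(l(-12) + 327111) = (-391538 + 5579)*(117*sqrt(-12) + 327111) = -385959*(117*(2*I*sqrt(3)) + 327111) = -385959*(234*I*sqrt(3) + 327111) = -385959*(327111 + 234*I*sqrt(3)) = -126251434449 - 90314406*I*sqrt(3)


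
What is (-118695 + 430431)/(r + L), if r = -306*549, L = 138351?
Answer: -103912/9881 ≈ -10.516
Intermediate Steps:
r = -167994
(-118695 + 430431)/(r + L) = (-118695 + 430431)/(-167994 + 138351) = 311736/(-29643) = 311736*(-1/29643) = -103912/9881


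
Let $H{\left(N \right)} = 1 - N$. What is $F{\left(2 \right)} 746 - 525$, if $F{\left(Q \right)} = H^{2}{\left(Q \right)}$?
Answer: $221$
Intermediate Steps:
$F{\left(Q \right)} = \left(1 - Q\right)^{2}$
$F{\left(2 \right)} 746 - 525 = \left(-1 + 2\right)^{2} \cdot 746 - 525 = 1^{2} \cdot 746 - 525 = 1 \cdot 746 - 525 = 746 - 525 = 221$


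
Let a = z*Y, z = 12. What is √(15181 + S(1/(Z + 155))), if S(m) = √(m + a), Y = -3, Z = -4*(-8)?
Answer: √(530864389 + 187*I*√1258697)/187 ≈ 123.21 + 0.024347*I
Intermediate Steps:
Z = 32
a = -36 (a = 12*(-3) = -36)
S(m) = √(-36 + m) (S(m) = √(m - 36) = √(-36 + m))
√(15181 + S(1/(Z + 155))) = √(15181 + √(-36 + 1/(32 + 155))) = √(15181 + √(-36 + 1/187)) = √(15181 + √(-6731/187)) = √(15181 + I*√1258697/187)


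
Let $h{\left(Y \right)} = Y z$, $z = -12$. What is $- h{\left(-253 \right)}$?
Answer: $-3036$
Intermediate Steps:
$h{\left(Y \right)} = - 12 Y$ ($h{\left(Y \right)} = Y \left(-12\right) = - 12 Y$)
$- h{\left(-253 \right)} = - \left(-12\right) \left(-253\right) = \left(-1\right) 3036 = -3036$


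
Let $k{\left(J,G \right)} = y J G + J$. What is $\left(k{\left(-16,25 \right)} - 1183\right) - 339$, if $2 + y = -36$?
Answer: $13662$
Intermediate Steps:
$y = -38$ ($y = -2 - 36 = -38$)
$k{\left(J,G \right)} = J - 38 G J$ ($k{\left(J,G \right)} = - 38 J G + J = - 38 G J + J = J - 38 G J$)
$\left(k{\left(-16,25 \right)} - 1183\right) - 339 = \left(- 16 \left(1 - 950\right) - 1183\right) - 339 = \left(\left(-16\right) \left(-949\right) - 1183\right) - 339 = \left(15184 - 1183\right) - 339 = 14001 - 339 = 13662$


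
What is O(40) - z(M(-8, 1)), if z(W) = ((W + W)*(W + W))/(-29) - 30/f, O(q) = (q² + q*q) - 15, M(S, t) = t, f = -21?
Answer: 646293/203 ≈ 3183.7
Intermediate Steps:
O(q) = -15 + 2*q² (O(q) = (q² + q²) - 15 = 2*q² - 15 = -15 + 2*q²)
z(W) = 10/7 - 4*W²/29 (z(W) = ((W + W)*(W + W))/(-29) - 30/(-21) = ((2*W)*(2*W))*(-1/29) - 30*(-1/21) = (4*W²)*(-1/29) + 10/7 = -4*W²/29 + 10/7 = 10/7 - 4*W²/29)
O(40) - z(M(-8, 1)) = (-15 + 2*40²) - (10/7 - 4/29*1²) = (-15 + 2*1600) - (10/7 - 4/29*1) = (-15 + 3200) - (10/7 - 4/29) = 3185 - 1*262/203 = 3185 - 262/203 = 646293/203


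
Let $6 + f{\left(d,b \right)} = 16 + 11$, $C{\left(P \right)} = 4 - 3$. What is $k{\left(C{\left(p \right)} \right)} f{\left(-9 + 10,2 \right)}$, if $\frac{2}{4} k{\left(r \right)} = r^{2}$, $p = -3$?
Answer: $42$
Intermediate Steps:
$C{\left(P \right)} = 1$ ($C{\left(P \right)} = 4 - 3 = 1$)
$k{\left(r \right)} = 2 r^{2}$
$f{\left(d,b \right)} = 21$ ($f{\left(d,b \right)} = -6 + \left(16 + 11\right) = -6 + 27 = 21$)
$k{\left(C{\left(p \right)} \right)} f{\left(-9 + 10,2 \right)} = 2 \cdot 1^{2} \cdot 21 = 2 \cdot 1 \cdot 21 = 2 \cdot 21 = 42$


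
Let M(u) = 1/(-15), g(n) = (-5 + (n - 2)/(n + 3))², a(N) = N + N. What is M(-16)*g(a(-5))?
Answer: -529/735 ≈ -0.71973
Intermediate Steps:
a(N) = 2*N
g(n) = (-5 + (-2 + n)/(3 + n))²
M(u) = -1/15
M(-16)*g(a(-5)) = -(17 + 4*(2*(-5)))²/(15*(3 + 2*(-5))²) = -(17 + 4*(-10))²/(15*(3 - 10)²) = -(17 - 40)²/(15*(-7)²) = -(-23)²/735 = -529/735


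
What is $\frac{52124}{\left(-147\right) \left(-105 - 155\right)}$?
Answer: $\frac{13031}{9555} \approx 1.3638$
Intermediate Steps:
$\frac{52124}{\left(-147\right) \left(-105 - 155\right)} = \frac{52124}{\left(-147\right) \left(-260\right)} = \frac{52124}{38220} = 52124 \cdot \frac{1}{38220} = \frac{13031}{9555}$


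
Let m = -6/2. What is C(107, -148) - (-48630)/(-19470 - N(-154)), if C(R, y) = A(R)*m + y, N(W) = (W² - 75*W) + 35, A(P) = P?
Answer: -8578743/18257 ≈ -469.89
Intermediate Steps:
m = -3 (m = -6*½ = -3)
N(W) = 35 + W² - 75*W
C(R, y) = y - 3*R (C(R, y) = R*(-3) + y = -3*R + y = y - 3*R)
C(107, -148) - (-48630)/(-19470 - N(-154)) = (-148 - 3*107) - (-48630)/(-19470 - (35 + (-154)² - 75*(-154))) = (-148 - 321) - (-48630)/(-19470 - (35 + 23716 + 11550)) = -469 - (-48630)/(-19470 - 1*35301) = -469 - (-48630)/(-19470 - 35301) = -469 - (-48630)/(-54771) = -469 - (-48630)*(-1)/54771 = -469 - 1*16210/18257 = -469 - 16210/18257 = -8578743/18257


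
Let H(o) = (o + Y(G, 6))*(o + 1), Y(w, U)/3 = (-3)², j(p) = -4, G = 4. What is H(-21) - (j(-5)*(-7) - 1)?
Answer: -147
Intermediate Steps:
Y(w, U) = 27 (Y(w, U) = 3*(-3)² = 3*9 = 27)
H(o) = (1 + o)*(27 + o) (H(o) = (o + 27)*(o + 1) = (27 + o)*(1 + o) = (1 + o)*(27 + o))
H(-21) - (j(-5)*(-7) - 1) = (27 + (-21)² + 28*(-21)) - (-4*(-7) - 1) = (27 + 441 - 588) - (28 - 1) = -120 - 1*27 = -120 - 27 = -147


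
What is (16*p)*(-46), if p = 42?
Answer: -30912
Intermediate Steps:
(16*p)*(-46) = (16*42)*(-46) = 672*(-46) = -30912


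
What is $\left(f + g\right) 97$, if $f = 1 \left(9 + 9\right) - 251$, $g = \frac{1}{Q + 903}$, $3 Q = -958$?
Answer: $- \frac{39574060}{1751} \approx -22601.0$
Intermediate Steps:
$Q = - \frac{958}{3}$ ($Q = \frac{1}{3} \left(-958\right) = - \frac{958}{3} \approx -319.33$)
$g = \frac{3}{1751}$ ($g = \frac{1}{- \frac{958}{3} + 903} = \frac{1}{\frac{1751}{3}} = \frac{3}{1751} \approx 0.0017133$)
$f = -233$ ($f = 1 \cdot 18 - 251 = 18 - 251 = -233$)
$\left(f + g\right) 97 = \left(-233 + \frac{3}{1751}\right) 97 = \left(- \frac{407980}{1751}\right) 97 = - \frac{39574060}{1751}$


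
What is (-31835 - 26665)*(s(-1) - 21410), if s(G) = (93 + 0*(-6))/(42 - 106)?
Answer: 20041120125/16 ≈ 1.2526e+9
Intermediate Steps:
s(G) = -93/64 (s(G) = (93 + 0)/(-64) = 93*(-1/64) = -93/64)
(-31835 - 26665)*(s(-1) - 21410) = (-31835 - 26665)*(-93/64 - 21410) = -58500*(-1370333/64) = 20041120125/16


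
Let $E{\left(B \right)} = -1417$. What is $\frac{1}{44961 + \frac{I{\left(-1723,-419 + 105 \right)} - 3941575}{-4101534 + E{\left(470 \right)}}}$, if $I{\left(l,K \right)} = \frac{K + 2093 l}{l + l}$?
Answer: $\frac{14138769146}{635706778634203} \approx 2.2241 \cdot 10^{-5}$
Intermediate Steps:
$I{\left(l,K \right)} = \frac{K + 2093 l}{2 l}$
$\frac{1}{44961 + \frac{I{\left(-1723,-419 + 105 \right)} - 3941575}{-4101534 + E{\left(470 \right)}}} = \frac{1}{44961 + \frac{\frac{\left(-419 + 105\right) + 2093 \left(-1723\right)}{2 \left(-1723\right)} - 3941575}{-4101534 - 1417}} = \frac{1}{44961 + \frac{\frac{1}{2} \left(- \frac{1}{1723}\right) \left(-314 - 3606239\right) - 3941575}{-4102951}} = \frac{1}{44961 + \left(\frac{1}{2} \left(- \frac{1}{1723}\right) \left(-3606553\right) - 3941575\right) \left(- \frac{1}{4102951}\right)} = \frac{1}{44961 + \left(\frac{3606553}{3446} - 3941575\right) \left(- \frac{1}{4102951}\right)} = \frac{1}{44961 - - \frac{13579060897}{14138769146}} = \frac{1}{44961 + \frac{13579060897}{14138769146}} = \frac{1}{\frac{635706778634203}{14138769146}} = \frac{14138769146}{635706778634203}$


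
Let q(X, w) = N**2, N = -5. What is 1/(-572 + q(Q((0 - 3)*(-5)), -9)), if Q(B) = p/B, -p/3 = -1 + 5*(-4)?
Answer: -1/547 ≈ -0.0018282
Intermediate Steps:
p = 63 (p = -3*(-1 + 5*(-4)) = -3*(-1 - 20) = -3*(-21) = 63)
Q(B) = 63/B
q(X, w) = 25 (q(X, w) = (-5)**2 = 25)
1/(-572 + q(Q((0 - 3)*(-5)), -9)) = 1/(-572 + 25) = 1/(-547) = -1/547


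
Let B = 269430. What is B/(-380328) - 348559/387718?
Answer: -19752467341/12288334292 ≈ -1.6074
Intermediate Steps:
B/(-380328) - 348559/387718 = 269430/(-380328) - 348559/387718 = 269430*(-1/380328) - 348559*1/387718 = -44905/63388 - 348559/387718 = -19752467341/12288334292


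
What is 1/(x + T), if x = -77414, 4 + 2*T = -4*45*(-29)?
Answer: -1/74806 ≈ -1.3368e-5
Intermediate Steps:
T = 2608 (T = -2 + (-4*45*(-29))/2 = -2 + (-180*(-29))/2 = -2 + (1/2)*5220 = -2 + 2610 = 2608)
1/(x + T) = 1/(-77414 + 2608) = 1/(-74806) = -1/74806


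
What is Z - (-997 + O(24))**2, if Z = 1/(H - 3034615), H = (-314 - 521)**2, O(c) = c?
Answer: -2212874897311/2337390 ≈ -9.4673e+5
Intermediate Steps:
H = 697225 (H = (-835)**2 = 697225)
Z = -1/2337390 (Z = 1/(697225 - 3034615) = 1/(-2337390) = -1/2337390 ≈ -4.2783e-7)
Z - (-997 + O(24))**2 = -1/2337390 - (-997 + 24)**2 = -1/2337390 - 1*(-973)**2 = -1/2337390 - 1*946729 = -1/2337390 - 946729 = -2212874897311/2337390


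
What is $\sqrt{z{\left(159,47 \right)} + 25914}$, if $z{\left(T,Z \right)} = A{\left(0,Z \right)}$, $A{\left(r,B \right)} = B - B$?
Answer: $\sqrt{25914} \approx 160.98$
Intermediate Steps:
$A{\left(r,B \right)} = 0$
$z{\left(T,Z \right)} = 0$
$\sqrt{z{\left(159,47 \right)} + 25914} = \sqrt{0 + 25914} = \sqrt{25914}$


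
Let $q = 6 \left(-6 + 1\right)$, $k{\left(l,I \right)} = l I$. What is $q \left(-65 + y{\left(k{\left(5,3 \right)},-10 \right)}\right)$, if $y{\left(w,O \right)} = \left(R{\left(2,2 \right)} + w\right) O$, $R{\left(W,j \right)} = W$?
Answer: $7050$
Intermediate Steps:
$k{\left(l,I \right)} = I l$
$q = -30$ ($q = 6 \left(-5\right) = -30$)
$y{\left(w,O \right)} = O \left(2 + w\right)$ ($y{\left(w,O \right)} = \left(2 + w\right) O = O \left(2 + w\right)$)
$q \left(-65 + y{\left(k{\left(5,3 \right)},-10 \right)}\right) = - 30 \left(-65 - 10 \left(2 + 3 \cdot 5\right)\right) = - 30 \left(-65 - 10 \left(2 + 15\right)\right) = - 30 \left(-65 - 170\right) = \left(-30\right) \left(-235\right) = 7050$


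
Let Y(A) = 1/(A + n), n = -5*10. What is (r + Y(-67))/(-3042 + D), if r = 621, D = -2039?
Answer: -72656/594477 ≈ -0.12222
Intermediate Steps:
n = -50
Y(A) = 1/(-50 + A) (Y(A) = 1/(A - 50) = 1/(-50 + A))
(r + Y(-67))/(-3042 + D) = (621 + 1/(-50 - 67))/(-3042 - 2039) = (621 + 1/(-117))/(-5081) = (621 - 1/117)*(-1/5081) = (72656/117)*(-1/5081) = -72656/594477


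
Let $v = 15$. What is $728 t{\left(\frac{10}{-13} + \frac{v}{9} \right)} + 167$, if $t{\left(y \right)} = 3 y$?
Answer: $2127$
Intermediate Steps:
$728 t{\left(\frac{10}{-13} + \frac{v}{9} \right)} + 167 = 728 \cdot 3 \left(\frac{10}{-13} + \frac{15}{9}\right) + 167 = 728 \cdot 3 \left(10 \left(- \frac{1}{13}\right) + 15 \cdot \frac{1}{9}\right) + 167 = 728 \cdot 3 \left(- \frac{10}{13} + \frac{5}{3}\right) + 167 = 728 \cdot 3 \cdot \frac{35}{39} + 167 = 728 \cdot \frac{35}{13} + 167 = 1960 + 167 = 2127$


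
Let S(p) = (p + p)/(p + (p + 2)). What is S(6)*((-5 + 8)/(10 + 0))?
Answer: 9/35 ≈ 0.25714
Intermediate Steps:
S(p) = 2*p/(2 + 2*p) (S(p) = (2*p)/(p + (2 + p)) = (2*p)/(2 + 2*p) = 2*p/(2 + 2*p))
S(6)*((-5 + 8)/(10 + 0)) = (6/(1 + 6))*((-5 + 8)/(10 + 0)) = (6/7)*(3/10) = 9/35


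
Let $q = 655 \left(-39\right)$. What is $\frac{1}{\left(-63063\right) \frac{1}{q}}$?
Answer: $\frac{655}{1617} \approx 0.40507$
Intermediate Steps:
$q = -25545$
$\frac{1}{\left(-63063\right) \frac{1}{q}} = \frac{1}{\left(-63063\right) \frac{1}{-25545}} = \frac{1}{\left(-63063\right) \left(- \frac{1}{25545}\right)} = \frac{1}{\frac{1617}{655}} = \frac{655}{1617}$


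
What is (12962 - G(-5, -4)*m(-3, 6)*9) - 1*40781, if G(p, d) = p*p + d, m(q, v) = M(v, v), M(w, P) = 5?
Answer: -28764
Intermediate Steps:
m(q, v) = 5
G(p, d) = d + p**2 (G(p, d) = p**2 + d = d + p**2)
(12962 - G(-5, -4)*m(-3, 6)*9) - 1*40781 = (12962 - (-4 + (-5)**2)*5*9) - 1*40781 = (12962 - (-4 + 25)*5*9) - 40781 = (12962 - 21*5*9) - 40781 = (12962 - 105*9) - 40781 = (12962 - 1*945) - 40781 = (12962 - 945) - 40781 = 12017 - 40781 = -28764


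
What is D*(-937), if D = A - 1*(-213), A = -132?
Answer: -75897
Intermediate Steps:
D = 81 (D = -132 - 1*(-213) = -132 + 213 = 81)
D*(-937) = 81*(-937) = -75897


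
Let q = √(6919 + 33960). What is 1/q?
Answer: √40879/40879 ≈ 0.0049459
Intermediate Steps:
q = √40879 ≈ 202.19
1/q = 1/(√40879) = √40879/40879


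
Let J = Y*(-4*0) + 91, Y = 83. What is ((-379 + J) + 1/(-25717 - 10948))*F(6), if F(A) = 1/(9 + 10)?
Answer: -10559521/696635 ≈ -15.158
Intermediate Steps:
J = 91 (J = 83*(-4*0) + 91 = 83*0 + 91 = 0 + 91 = 91)
F(A) = 1/19
((-379 + J) + 1/(-25717 - 10948))*F(6) = ((-379 + 91) + 1/(-25717 - 10948))*(1/19) = (-288 + 1/(-36665))*(1/19) = (-288 - 1/36665)*(1/19) = -10559521/36665*1/19 = -10559521/696635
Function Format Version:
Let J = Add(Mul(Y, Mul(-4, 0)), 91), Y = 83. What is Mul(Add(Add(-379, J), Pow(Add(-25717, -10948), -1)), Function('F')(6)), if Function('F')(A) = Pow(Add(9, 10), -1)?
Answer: Rational(-10559521, 696635) ≈ -15.158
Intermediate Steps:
J = 91 (J = Add(Mul(83, Mul(-4, 0)), 91) = Add(Mul(83, 0), 91) = Add(0, 91) = 91)
Function('F')(A) = Rational(1, 19) (Function('F')(A) = Pow(19, -1) = Rational(1, 19))
Mul(Add(Add(-379, J), Pow(Add(-25717, -10948), -1)), Function('F')(6)) = Mul(Add(Add(-379, 91), Pow(Add(-25717, -10948), -1)), Rational(1, 19)) = Mul(Add(-288, Pow(-36665, -1)), Rational(1, 19)) = Mul(Add(-288, Rational(-1, 36665)), Rational(1, 19)) = Mul(Rational(-10559521, 36665), Rational(1, 19)) = Rational(-10559521, 696635)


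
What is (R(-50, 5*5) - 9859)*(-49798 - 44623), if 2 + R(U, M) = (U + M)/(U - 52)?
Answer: 94968358537/102 ≈ 9.3106e+8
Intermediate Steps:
R(U, M) = -2 + (M + U)/(-52 + U) (R(U, M) = -2 + (U + M)/(U - 52) = -2 + (M + U)/(-52 + U))
(R(-50, 5*5) - 9859)*(-49798 - 44623) = ((104 + 5*5 - 1*(-50))/(-52 - 50) - 9859)*(-49798 - 44623) = ((104 + 25 + 50)/(-102) - 9859)*(-94421) = (-1/102*179 - 9859)*(-94421) = (-179/102 - 9859)*(-94421) = -1005797/102*(-94421) = 94968358537/102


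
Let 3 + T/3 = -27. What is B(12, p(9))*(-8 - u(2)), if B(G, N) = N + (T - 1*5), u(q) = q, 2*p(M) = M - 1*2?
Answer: 915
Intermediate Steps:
T = -90 (T = -9 + 3*(-27) = -9 - 81 = -90)
p(M) = -1 + M/2 (p(M) = (M - 1*2)/2 = (M - 2)/2 = (-2 + M)/2 = -1 + M/2)
B(G, N) = -95 + N (B(G, N) = N + (-90 - 1*5) = N + (-90 - 5) = N - 95 = -95 + N)
B(12, p(9))*(-8 - u(2)) = (-95 + (-1 + (1/2)*9))*(-8 - 1*2) = (-95 + (-1 + 9/2))*(-8 - 2) = (-95 + 7/2)*(-10) = -183/2*(-10) = 915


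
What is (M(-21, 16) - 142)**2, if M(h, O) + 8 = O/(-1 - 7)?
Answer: 23104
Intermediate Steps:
M(h, O) = -8 - O/8 (M(h, O) = -8 + O/(-1 - 7) = -8 + O/(-8) = -8 + O*(-1/8) = -8 - O/8)
(M(-21, 16) - 142)**2 = ((-8 - 1/8*16) - 142)**2 = ((-8 - 2) - 142)**2 = (-10 - 142)**2 = (-152)**2 = 23104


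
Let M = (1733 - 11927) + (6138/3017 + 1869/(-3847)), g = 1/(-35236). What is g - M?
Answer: 4168336240769749/408963075164 ≈ 10192.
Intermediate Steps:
g = -1/35236 ≈ -2.8380e-5
M = -118297657293/11606399 (M = -10194 + (6138*(1/3017) + 1869*(-1/3847)) = -10194 + (6138/3017 - 1869/3847) = -10194 + 17974113/11606399 = -118297657293/11606399 ≈ -10192.)
g - M = -1/35236 - 1*(-118297657293/11606399) = -1/35236 + 118297657293/11606399 = 4168336240769749/408963075164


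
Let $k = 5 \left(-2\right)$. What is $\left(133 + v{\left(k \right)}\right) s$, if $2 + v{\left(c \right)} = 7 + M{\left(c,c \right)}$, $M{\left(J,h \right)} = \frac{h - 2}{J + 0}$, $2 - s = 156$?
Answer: $- \frac{107184}{5} \approx -21437.0$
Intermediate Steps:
$s = -154$ ($s = 2 - 156 = -154$)
$M{\left(J,h \right)} = \frac{-2 + h}{J}$
$k = -10$
$v{\left(c \right)} = 5 + \frac{-2 + c}{c}$ ($v{\left(c \right)} = -2 + \left(7 + \frac{-2 + c}{c}\right) = 5 + \frac{-2 + c}{c}$)
$\left(133 + v{\left(k \right)}\right) s = \left(133 + \left(6 - \frac{2}{-10}\right)\right) \left(-154\right) = \left(133 + \left(6 - - \frac{1}{5}\right)\right) \left(-154\right) = \left(133 + \left(6 + \frac{1}{5}\right)\right) \left(-154\right) = \left(133 + \frac{31}{5}\right) \left(-154\right) = \frac{696}{5} \left(-154\right) = - \frac{107184}{5}$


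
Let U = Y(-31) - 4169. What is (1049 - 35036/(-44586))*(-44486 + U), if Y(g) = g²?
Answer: -372058906750/7431 ≈ -5.0068e+7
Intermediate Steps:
U = -3208 (U = (-31)² - 4169 = 961 - 4169 = -3208)
(1049 - 35036/(-44586))*(-44486 + U) = (1049 - 35036/(-44586))*(-44486 - 3208) = (1049 - 35036*(-1/44586))*(-47694) = (1049 + 17518/22293)*(-47694) = (23402875/22293)*(-47694) = -372058906750/7431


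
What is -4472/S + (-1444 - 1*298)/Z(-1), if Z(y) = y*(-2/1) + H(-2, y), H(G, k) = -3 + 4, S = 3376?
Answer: -736801/1266 ≈ -581.99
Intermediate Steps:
H(G, k) = 1
Z(y) = 1 - 2*y (Z(y) = y*(-2/1) + 1 = y*(-2*1) + 1 = y*(-2) + 1 = -2*y + 1 = 1 - 2*y)
-4472/S + (-1444 - 1*298)/Z(-1) = -4472/3376 + (-1444 - 1*298)/(1 - 2*(-1)) = -4472*1/3376 + (-1444 - 298)/(1 + 2) = -559/422 - 1742/3 = -736801/1266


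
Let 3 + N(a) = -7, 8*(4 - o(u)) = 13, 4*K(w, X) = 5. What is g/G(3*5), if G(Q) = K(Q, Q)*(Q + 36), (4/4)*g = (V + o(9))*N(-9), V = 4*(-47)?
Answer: 495/17 ≈ 29.118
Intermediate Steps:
K(w, X) = 5/4 (K(w, X) = (¼)*5 = 5/4)
o(u) = 19/8 (o(u) = 4 - ⅛*13 = 4 - 13/8 = 19/8)
N(a) = -10 (N(a) = -3 - 7 = -10)
V = -188
g = 7425/4 (g = (-188 + 19/8)*(-10) = -1485/8*(-10) = 7425/4 ≈ 1856.3)
G(Q) = 45 + 5*Q/4 (G(Q) = 5*(Q + 36)/4 = 5*(36 + Q)/4 = 45 + 5*Q/4)
g/G(3*5) = 7425/(4*(45 + 5*(3*5)/4)) = 7425/(4*(45 + (5/4)*15)) = 7425/(4*(45 + 75/4)) = 7425/(4*(255/4)) = (7425/4)*(4/255) = 495/17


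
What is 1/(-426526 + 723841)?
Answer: 1/297315 ≈ 3.3634e-6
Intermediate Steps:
1/(-426526 + 723841) = 1/297315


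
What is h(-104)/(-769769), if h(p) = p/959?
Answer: 8/56785267 ≈ 1.4088e-7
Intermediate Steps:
h(p) = p/959 (h(p) = p*(1/959) = p/959)
h(-104)/(-769769) = ((1/959)*(-104))/(-769769) = -104/959*(-1/769769) = 8/56785267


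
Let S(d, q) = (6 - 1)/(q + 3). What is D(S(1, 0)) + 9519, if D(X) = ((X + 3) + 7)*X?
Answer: 85846/9 ≈ 9538.4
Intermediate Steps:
S(d, q) = 5/(3 + q)
D(X) = X*(10 + X) (D(X) = ((3 + X) + 7)*X = (10 + X)*X = X*(10 + X))
D(S(1, 0)) + 9519 = (5/(3 + 0))*(10 + 5/(3 + 0)) + 9519 = (5/3)*(10 + 5/3) + 9519 = (5*(1/3))*(10 + 5*(1/3)) + 9519 = 5*(10 + 5/3)/3 + 9519 = (5/3)*(35/3) + 9519 = 175/9 + 9519 = 85846/9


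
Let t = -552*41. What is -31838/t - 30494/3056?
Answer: -37052705/4322712 ≈ -8.5716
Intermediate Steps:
t = -22632
-31838/t - 30494/3056 = -31838/(-22632) - 30494/3056 = -31838*(-1/22632) - 30494*1/3056 = 15919/11316 - 15247/1528 = -37052705/4322712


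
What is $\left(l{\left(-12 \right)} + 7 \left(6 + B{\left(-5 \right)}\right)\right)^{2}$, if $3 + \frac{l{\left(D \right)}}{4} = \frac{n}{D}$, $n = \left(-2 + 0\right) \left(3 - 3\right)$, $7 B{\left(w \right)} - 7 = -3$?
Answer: $1156$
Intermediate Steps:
$B{\left(w \right)} = \frac{4}{7}$ ($B{\left(w \right)} = 1 + \frac{1}{7} \left(-3\right) = 1 - \frac{3}{7} = \frac{4}{7}$)
$n = 0$ ($n = \left(-2\right) 0 = 0$)
$l{\left(D \right)} = -12$ ($l{\left(D \right)} = -12 + 4 \frac{0}{D} = -12 + 4 \cdot 0 = -12 + 0 = -12$)
$\left(l{\left(-12 \right)} + 7 \left(6 + B{\left(-5 \right)}\right)\right)^{2} = \left(-12 + 7 \left(6 + \frac{4}{7}\right)\right)^{2} = \left(-12 + 7 \cdot \frac{46}{7}\right)^{2} = \left(-12 + 46\right)^{2} = 34^{2} = 1156$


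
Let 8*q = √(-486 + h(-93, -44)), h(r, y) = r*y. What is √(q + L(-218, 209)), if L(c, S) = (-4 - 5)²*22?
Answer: √(28512 + 2*√3606)/4 ≈ 42.303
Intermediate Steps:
q = √3606/8 (q = √(-486 - 93*(-44))/8 = √(-486 + 4092)/8 = √3606/8 ≈ 7.5062)
L(c, S) = 1782 (L(c, S) = (-9)²*22 = 81*22 = 1782)
√(q + L(-218, 209)) = √(√3606/8 + 1782) = √(1782 + √3606/8)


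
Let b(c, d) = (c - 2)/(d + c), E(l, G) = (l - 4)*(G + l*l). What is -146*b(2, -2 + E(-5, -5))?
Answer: 0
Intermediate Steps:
E(l, G) = (-4 + l)*(G + l²)
b(c, d) = (-2 + c)/(c + d)
-146*b(2, -2 + E(-5, -5)) = -146*(-2 + 2)/(2 + (-2 + ((-5)³ - 4*(-5) - 4*(-5)² - 5*(-5)))) = -146*0/(2 + (-2 + (-125 + 20 - 4*25 + 25))) = -146*0/(2 + (-2 + (-125 + 20 - 100 + 25))) = -146*0/(2 + (-2 - 180)) = -146*0/(2 - 182) = -146*0/(-180) = -(-73)*0/90 = -146*0 = 0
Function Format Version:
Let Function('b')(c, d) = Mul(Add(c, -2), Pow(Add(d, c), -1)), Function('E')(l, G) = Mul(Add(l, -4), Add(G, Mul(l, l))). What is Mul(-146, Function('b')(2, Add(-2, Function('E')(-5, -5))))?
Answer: 0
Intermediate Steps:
Function('E')(l, G) = Mul(Add(-4, l), Add(G, Pow(l, 2)))
Function('b')(c, d) = Mul(Pow(Add(c, d), -1), Add(-2, c)) (Function('b')(c, d) = Mul(Add(-2, c), Pow(Add(c, d), -1)) = Mul(Pow(Add(c, d), -1), Add(-2, c)))
Mul(-146, Function('b')(2, Add(-2, Function('E')(-5, -5)))) = Mul(-146, Mul(Pow(Add(2, Add(-2, Add(Pow(-5, 3), Mul(-4, -5), Mul(-4, Pow(-5, 2)), Mul(-5, -5)))), -1), Add(-2, 2))) = Mul(-146, Mul(Pow(Add(2, Add(-2, Add(-125, 20, Mul(-4, 25), 25))), -1), 0)) = Mul(-146, Mul(Pow(Add(2, Add(-2, Add(-125, 20, -100, 25))), -1), 0)) = Mul(-146, Mul(Pow(Add(2, Add(-2, -180)), -1), 0)) = Mul(-146, Mul(Pow(Add(2, -182), -1), 0)) = Mul(-146, Mul(Pow(-180, -1), 0)) = Mul(-146, Mul(Rational(-1, 180), 0)) = Mul(-146, 0) = 0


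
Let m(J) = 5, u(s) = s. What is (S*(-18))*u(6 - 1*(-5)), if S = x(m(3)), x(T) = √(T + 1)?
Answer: -198*√6 ≈ -485.00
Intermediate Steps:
x(T) = √(1 + T)
S = √6 (S = √(1 + 5) = √6 ≈ 2.4495)
(S*(-18))*u(6 - 1*(-5)) = (√6*(-18))*(6 - 1*(-5)) = (-18*√6)*(6 + 5) = -18*√6*11 = -198*√6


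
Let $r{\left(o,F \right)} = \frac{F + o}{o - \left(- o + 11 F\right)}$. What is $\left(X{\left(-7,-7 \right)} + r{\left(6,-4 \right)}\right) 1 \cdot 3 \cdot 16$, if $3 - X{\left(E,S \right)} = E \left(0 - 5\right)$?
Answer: $- \frac{10740}{7} \approx -1534.3$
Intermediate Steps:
$X{\left(E,S \right)} = 3 + 5 E$ ($X{\left(E,S \right)} = 3 - E \left(0 - 5\right) = 3 - E \left(-5\right) = 3 - - 5 E = 3 + 5 E$)
$r{\left(o,F \right)} = \frac{F + o}{- 11 F + 2 o}$ ($r{\left(o,F \right)} = \frac{F + o}{o - \left(- o + 11 F\right)} = \frac{F + o}{- 11 F + 2 o}$)
$\left(X{\left(-7,-7 \right)} + r{\left(6,-4 \right)}\right) 1 \cdot 3 \cdot 16 = \left(\left(3 + 5 \left(-7\right)\right) + \frac{-4 + 6}{\left(-11\right) \left(-4\right) + 2 \cdot 6}\right) 1 \cdot 3 \cdot 16 = \left(\left(3 - 35\right) + \frac{1}{44 + 12} \cdot 2\right) 3 \cdot 16 = \left(-32 + \frac{1}{56} \cdot 2\right) 48 = \left(-32 + \frac{1}{28}\right) 48 = \left(- \frac{895}{28}\right) 48 = - \frac{10740}{7}$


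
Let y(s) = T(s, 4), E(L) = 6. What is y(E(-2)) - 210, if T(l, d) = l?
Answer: -204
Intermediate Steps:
y(s) = s
y(E(-2)) - 210 = 6 - 210 = -204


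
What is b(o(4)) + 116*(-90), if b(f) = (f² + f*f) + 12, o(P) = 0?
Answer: -10428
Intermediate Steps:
b(f) = 12 + 2*f² (b(f) = (f² + f²) + 12 = 2*f² + 12 = 12 + 2*f²)
b(o(4)) + 116*(-90) = (12 + 2*0²) + 116*(-90) = (12 + 2*0) - 10440 = (12 + 0) - 10440 = 12 - 10440 = -10428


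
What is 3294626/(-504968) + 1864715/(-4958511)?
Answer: -8639030333003/1251944691324 ≈ -6.9005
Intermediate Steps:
3294626/(-504968) + 1864715/(-4958511) = 3294626*(-1/504968) + 1864715*(-1/4958511) = -1647313/252484 - 1864715/4958511 = -8639030333003/1251944691324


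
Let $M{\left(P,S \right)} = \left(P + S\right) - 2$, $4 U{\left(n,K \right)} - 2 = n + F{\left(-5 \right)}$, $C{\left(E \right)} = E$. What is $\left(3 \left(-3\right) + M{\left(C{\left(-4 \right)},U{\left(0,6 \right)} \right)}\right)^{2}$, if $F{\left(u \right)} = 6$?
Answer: $169$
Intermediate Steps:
$U{\left(n,K \right)} = 2 + \frac{n}{4}$ ($U{\left(n,K \right)} = \frac{1}{2} + \frac{n + 6}{4} = \frac{1}{2} + \frac{6 + n}{4} = \frac{1}{2} + \left(\frac{3}{2} + \frac{n}{4}\right) = 2 + \frac{n}{4}$)
$M{\left(P,S \right)} = -2 + P + S$
$\left(3 \left(-3\right) + M{\left(C{\left(-4 \right)},U{\left(0,6 \right)} \right)}\right)^{2} = \left(3 \left(-3\right) - 4\right)^{2} = \left(-9 - 4\right)^{2} = \left(-13\right)^{2} = 169$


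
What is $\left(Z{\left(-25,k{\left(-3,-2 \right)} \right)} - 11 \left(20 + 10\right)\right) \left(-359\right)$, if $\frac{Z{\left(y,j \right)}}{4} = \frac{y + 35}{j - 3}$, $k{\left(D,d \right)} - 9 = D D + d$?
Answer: $\frac{1525750}{13} \approx 1.1737 \cdot 10^{5}$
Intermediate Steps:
$k{\left(D,d \right)} = 9 + d + D^{2}$ ($k{\left(D,d \right)} = 9 + \left(D D + d\right) = 9 + \left(D^{2} + d\right) = 9 + \left(d + D^{2}\right) = 9 + d + D^{2}$)
$Z{\left(y,j \right)} = \frac{4 \left(35 + y\right)}{-3 + j}$ ($Z{\left(y,j \right)} = 4 \frac{y + 35}{j - 3} = 4 \frac{35 + y}{-3 + j} = \frac{4 \left(35 + y\right)}{-3 + j}$)
$\left(Z{\left(-25,k{\left(-3,-2 \right)} \right)} - 11 \left(20 + 10\right)\right) \left(-359\right) = \left(\frac{4 \left(35 - 25\right)}{-3 + \left(9 - 2 + \left(-3\right)^{2}\right)} - 11 \left(20 + 10\right)\right) \left(-359\right) = \left(4 \frac{1}{-3 + \left(9 - 2 + 9\right)} 10 - 330\right) \left(-359\right) = \left(4 \frac{1}{-3 + 16} \cdot 10 - 330\right) \left(-359\right) = \left(4 \cdot \frac{1}{13} \cdot 10 - 330\right) \left(-359\right) = \left(\frac{40}{13} - 330\right) \left(-359\right) = \left(- \frac{4250}{13}\right) \left(-359\right) = \frac{1525750}{13}$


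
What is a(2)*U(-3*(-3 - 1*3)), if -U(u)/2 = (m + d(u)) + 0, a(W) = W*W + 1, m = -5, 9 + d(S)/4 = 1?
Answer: 370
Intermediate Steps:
d(S) = -32 (d(S) = -36 + 4*1 = -36 + 4 = -32)
a(W) = 1 + W² (a(W) = W² + 1 = 1 + W²)
U(u) = 74 (U(u) = -2*((-5 - 32) + 0) = -2*(-37 + 0) = -2*(-37) = 74)
a(2)*U(-3*(-3 - 1*3)) = (1 + 2²)*74 = (1 + 4)*74 = 5*74 = 370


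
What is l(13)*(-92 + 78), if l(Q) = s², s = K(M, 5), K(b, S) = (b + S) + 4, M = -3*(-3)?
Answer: -4536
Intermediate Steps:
M = 9
K(b, S) = 4 + S + b (K(b, S) = (S + b) + 4 = 4 + S + b)
s = 18 (s = 4 + 5 + 9 = 18)
l(Q) = 324 (l(Q) = 18² = 324)
l(13)*(-92 + 78) = 324*(-92 + 78) = 324*(-14) = -4536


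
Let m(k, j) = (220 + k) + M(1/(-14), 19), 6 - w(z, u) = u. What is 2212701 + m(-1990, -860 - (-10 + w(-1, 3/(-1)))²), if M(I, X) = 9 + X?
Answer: 2210959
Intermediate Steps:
w(z, u) = 6 - u
m(k, j) = 248 + k (m(k, j) = (220 + k) + (9 + 19) = (220 + k) + 28 = 248 + k)
2212701 + m(-1990, -860 - (-10 + w(-1, 3/(-1)))²) = 2212701 + (248 - 1990) = 2212701 - 1742 = 2210959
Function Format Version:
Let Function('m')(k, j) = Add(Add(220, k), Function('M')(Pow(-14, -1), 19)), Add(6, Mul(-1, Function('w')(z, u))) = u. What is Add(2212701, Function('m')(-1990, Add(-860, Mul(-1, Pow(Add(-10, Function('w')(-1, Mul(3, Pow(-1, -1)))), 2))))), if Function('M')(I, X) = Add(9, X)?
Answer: 2210959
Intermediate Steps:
Function('w')(z, u) = Add(6, Mul(-1, u))
Function('m')(k, j) = Add(248, k) (Function('m')(k, j) = Add(Add(220, k), Add(9, 19)) = Add(Add(220, k), 28) = Add(248, k))
Add(2212701, Function('m')(-1990, Add(-860, Mul(-1, Pow(Add(-10, Function('w')(-1, Mul(3, Pow(-1, -1)))), 2))))) = Add(2212701, Add(248, -1990)) = Add(2212701, -1742) = 2210959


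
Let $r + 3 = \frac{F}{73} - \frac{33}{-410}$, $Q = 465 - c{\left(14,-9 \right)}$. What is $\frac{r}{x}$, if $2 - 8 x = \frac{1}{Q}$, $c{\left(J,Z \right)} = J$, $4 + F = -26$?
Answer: $- \frac{4385964}{328865} \approx -13.337$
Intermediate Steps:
$F = -30$ ($F = -4 - 26 = -30$)
$Q = 451$ ($Q = 465 - 14 = 451$)
$r = - \frac{99681}{29930}$ ($r = -3 - \left(- \frac{33}{410} + \frac{30}{73}\right) = -3 - \frac{9891}{29930} = - \frac{99681}{29930} \approx -3.3305$)
$x = \frac{901}{3608}$ ($x = \frac{1}{4} - \frac{1}{8 \cdot 451} = \frac{1}{4} - \frac{1}{3608} = \frac{901}{3608} \approx 0.24972$)
$\frac{r}{x} = - \frac{99681}{29930 \cdot \frac{901}{3608}} = \left(- \frac{99681}{29930}\right) \frac{3608}{901} = - \frac{4385964}{328865}$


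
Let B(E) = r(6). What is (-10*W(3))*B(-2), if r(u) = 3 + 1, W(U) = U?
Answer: -120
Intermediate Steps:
r(u) = 4
B(E) = 4
(-10*W(3))*B(-2) = -10*3*4 = -30*4 = -120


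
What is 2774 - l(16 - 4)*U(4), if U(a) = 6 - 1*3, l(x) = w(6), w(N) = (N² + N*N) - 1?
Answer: 2561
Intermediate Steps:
w(N) = -1 + 2*N² (w(N) = (N² + N²) - 1 = 2*N² - 1 = -1 + 2*N²)
l(x) = 71 (l(x) = -1 + 2*6² = -1 + 2*36 = -1 + 72 = 71)
U(a) = 3 (U(a) = 6 - 3 = 3)
2774 - l(16 - 4)*U(4) = 2774 - 71*3 = 2774 - 1*213 = 2774 - 213 = 2561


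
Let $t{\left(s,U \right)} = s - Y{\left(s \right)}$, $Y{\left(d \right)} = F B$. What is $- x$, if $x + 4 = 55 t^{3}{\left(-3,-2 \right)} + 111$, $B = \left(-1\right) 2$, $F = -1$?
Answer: $6768$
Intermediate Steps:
$B = -2$
$Y{\left(d \right)} = 2$ ($Y{\left(d \right)} = \left(-1\right) \left(-2\right) = 2$)
$t{\left(s,U \right)} = -2 + s$ ($t{\left(s,U \right)} = s - 2 = -2 + s$)
$x = -6768$ ($x = -4 + \left(55 \left(-2 - 3\right)^{3} + 111\right) = -4 + \left(55 \left(-5\right)^{3} + 111\right) = -4 + \left(55 \left(-125\right) + 111\right) = -4 + \left(-6875 + 111\right) = -4 - 6764 = -6768$)
$- x = \left(-1\right) \left(-6768\right) = 6768$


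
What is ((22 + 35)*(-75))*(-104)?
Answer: 444600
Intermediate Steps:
((22 + 35)*(-75))*(-104) = (57*(-75))*(-104) = -4275*(-104) = 444600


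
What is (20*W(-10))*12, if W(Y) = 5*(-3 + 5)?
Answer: 2400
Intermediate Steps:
W(Y) = 10 (W(Y) = 5*2 = 10)
(20*W(-10))*12 = (20*10)*12 = 200*12 = 2400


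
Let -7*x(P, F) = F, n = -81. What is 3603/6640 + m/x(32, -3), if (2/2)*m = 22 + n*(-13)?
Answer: 49976809/19920 ≈ 2508.9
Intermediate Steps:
m = 1075 (m = 22 - 81*(-13) = 22 + 1053 = 1075)
x(P, F) = -F/7
3603/6640 + m/x(32, -3) = 3603/6640 + 1075/((-1/7*(-3))) = 3603*(1/6640) + 1075/(3/7) = 3603/6640 + 1075*(7/3) = 3603/6640 + 7525/3 = 49976809/19920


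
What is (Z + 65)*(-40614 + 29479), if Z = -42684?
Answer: 474562565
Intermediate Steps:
(Z + 65)*(-40614 + 29479) = (-42684 + 65)*(-40614 + 29479) = -42619*(-11135) = 474562565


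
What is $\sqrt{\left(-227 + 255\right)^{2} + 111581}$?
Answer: $3 \sqrt{12485} \approx 335.21$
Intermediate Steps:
$\sqrt{\left(-227 + 255\right)^{2} + 111581} = \sqrt{28^{2} + 111581} = \sqrt{784 + 111581} = \sqrt{112365} = 3 \sqrt{12485}$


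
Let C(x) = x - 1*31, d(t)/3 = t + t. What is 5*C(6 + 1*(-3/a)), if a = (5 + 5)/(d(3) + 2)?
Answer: -155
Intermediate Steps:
d(t) = 6*t (d(t) = 3*(t + t) = 3*(2*t) = 6*t)
a = ½ (a = (5 + 5)/(6*3 + 2) = 10/(18 + 2) = 10/20 = 10*(1/20) = ½ ≈ 0.50000)
C(x) = -31 + x (C(x) = x - 31 = -31 + x)
5*C(6 + 1*(-3/a)) = 5*(-31 + (6 + 1*(-3/½))) = 5*(-31 + (6 + 1*(-3*2))) = 5*(-31 + (6 + 1*(-6))) = 5*(-31 + (6 - 6)) = 5*(-31 + 0) = 5*(-31) = -155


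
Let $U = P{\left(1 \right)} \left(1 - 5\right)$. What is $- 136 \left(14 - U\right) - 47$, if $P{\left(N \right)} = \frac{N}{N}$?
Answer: $-2495$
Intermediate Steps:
$P{\left(N \right)} = 1$
$U = -4$ ($U = 1 \left(1 - 5\right) = 1 \left(-4\right) = -4$)
$- 136 \left(14 - U\right) - 47 = - 136 \left(14 - -4\right) - 47 = - 136 \left(14 + 4\right) - 47 = \left(-136\right) 18 - 47 = -2448 - 47 = -2495$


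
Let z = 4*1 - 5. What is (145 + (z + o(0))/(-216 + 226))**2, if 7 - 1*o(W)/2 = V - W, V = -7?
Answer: 2181529/100 ≈ 21815.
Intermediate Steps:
z = -1 (z = 4 - 5 = -1)
o(W) = 28 + 2*W (o(W) = 14 - 2*(-7 - W) = 14 + (14 + 2*W) = 28 + 2*W)
(145 + (z + o(0))/(-216 + 226))**2 = (145 + (-1 + (28 + 2*0))/(-216 + 226))**2 = (145 + (-1 + (28 + 0))/10)**2 = (145 + (-1 + 28)*(1/10))**2 = (145 + 27*(1/10))**2 = (145 + 27/10)**2 = (1477/10)**2 = 2181529/100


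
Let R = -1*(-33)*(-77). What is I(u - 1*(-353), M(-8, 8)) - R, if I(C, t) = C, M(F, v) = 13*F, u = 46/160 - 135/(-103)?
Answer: 23859729/8240 ≈ 2895.6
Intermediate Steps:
u = 13169/8240 (u = 46*(1/160) - 135*(-1/103) = 23/80 + 135/103 = 13169/8240 ≈ 1.5982)
R = -2541 (R = 33*(-77) = -2541)
I(u - 1*(-353), M(-8, 8)) - R = (13169/8240 - 1*(-353)) - 1*(-2541) = (13169/8240 + 353) + 2541 = 2921889/8240 + 2541 = 23859729/8240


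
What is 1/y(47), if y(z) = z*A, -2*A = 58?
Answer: -1/1363 ≈ -0.00073368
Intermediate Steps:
A = -29 (A = -½*58 = -29)
y(z) = -29*z (y(z) = z*(-29) = -29*z)
1/y(47) = 1/(-29*47) = 1/(-1363) = -1/1363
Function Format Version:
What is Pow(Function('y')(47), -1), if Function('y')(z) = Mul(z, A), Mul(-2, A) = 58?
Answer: Rational(-1, 1363) ≈ -0.00073368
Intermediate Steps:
A = -29 (A = Mul(Rational(-1, 2), 58) = -29)
Function('y')(z) = Mul(-29, z) (Function('y')(z) = Mul(z, -29) = Mul(-29, z))
Pow(Function('y')(47), -1) = Pow(Mul(-29, 47), -1) = Pow(-1363, -1) = Rational(-1, 1363)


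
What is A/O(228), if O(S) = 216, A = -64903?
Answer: -64903/216 ≈ -300.48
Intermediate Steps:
A/O(228) = -64903/216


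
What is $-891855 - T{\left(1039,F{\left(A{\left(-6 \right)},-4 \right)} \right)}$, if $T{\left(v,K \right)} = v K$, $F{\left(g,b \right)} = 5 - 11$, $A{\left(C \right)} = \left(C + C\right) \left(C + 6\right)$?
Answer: $-885621$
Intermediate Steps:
$A{\left(C \right)} = 2 C \left(6 + C\right)$
$F{\left(g,b \right)} = -6$ ($F{\left(g,b \right)} = 5 - 11 = -6$)
$T{\left(v,K \right)} = K v$
$-891855 - T{\left(1039,F{\left(A{\left(-6 \right)},-4 \right)} \right)} = -891855 - \left(-6\right) 1039 = -891855 - -6234 = -891855 + 6234 = -885621$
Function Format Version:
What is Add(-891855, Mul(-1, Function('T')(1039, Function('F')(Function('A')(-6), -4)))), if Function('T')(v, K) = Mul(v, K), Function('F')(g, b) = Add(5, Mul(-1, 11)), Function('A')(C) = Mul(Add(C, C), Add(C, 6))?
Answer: -885621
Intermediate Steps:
Function('A')(C) = Mul(2, C, Add(6, C)) (Function('A')(C) = Mul(Mul(2, C), Add(6, C)) = Mul(2, C, Add(6, C)))
Function('F')(g, b) = -6 (Function('F')(g, b) = Add(5, -11) = -6)
Function('T')(v, K) = Mul(K, v)
Add(-891855, Mul(-1, Function('T')(1039, Function('F')(Function('A')(-6), -4)))) = Add(-891855, Mul(-1, Mul(-6, 1039))) = Add(-891855, Mul(-1, -6234)) = Add(-891855, 6234) = -885621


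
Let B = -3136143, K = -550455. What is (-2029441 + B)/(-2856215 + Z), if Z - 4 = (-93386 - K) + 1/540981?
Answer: 2794482797904/1297890238301 ≈ 2.1531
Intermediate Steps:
Z = 247267808614/540981 (Z = 4 + ((-93386 - 1*(-550455)) + 1/540981) = 4 + ((-93386 + 550455) + 1/540981) = 4 + (457069 + 1/540981) = 4 + 247265644690/540981 = 247267808614/540981 ≈ 4.5707e+5)
(-2029441 + B)/(-2856215 + Z) = (-2029441 - 3136143)/(-2856215 + 247267808614/540981) = -5165584/(-1297890238301/540981) = -5165584*(-540981/1297890238301) = 2794482797904/1297890238301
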